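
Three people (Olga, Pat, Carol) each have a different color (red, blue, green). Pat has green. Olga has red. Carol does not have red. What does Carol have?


From clues:
  Olga → red
  Pat → green
By elimination, Carol gets the remaining.

blue


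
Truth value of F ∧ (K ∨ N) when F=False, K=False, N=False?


F = False, K = False, N = False
Expression: F ∧ (K ∨ N)
Step 1: K ∨ N = False OR False = False
Step 2: F ∧ (False) = False AND False = False

False


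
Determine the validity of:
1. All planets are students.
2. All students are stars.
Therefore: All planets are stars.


Premise 1: All planets are students.
Premise 2: All students are stars.
Conclusion: All planets are stars.
Barbara syllogism (AAA-1): All A are B, All B are C → All A are C.
Middle term (students) distributed in premise 2.

Valid


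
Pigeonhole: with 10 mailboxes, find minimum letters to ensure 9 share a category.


Pigeonhole: to guarantee k in one of n categories, need (k-1)×n + 1.
k = 9, n = 10
Minimum = (9-1) × 10 + 1 = 8 × 10 + 1

81


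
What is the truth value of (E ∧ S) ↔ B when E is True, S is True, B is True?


E = True, S = True, B = True
Step 1: E ∧ S = True AND True = True
Step 2: (True) ↔ B: true when both sides have same truth value.
Result: True ↔ True = True

True


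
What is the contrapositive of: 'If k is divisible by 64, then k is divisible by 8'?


Original: If k is divisible by 64, then k is divisible by 8
Contrapositive: If ¬Q, then ¬P
Negate Q: not (k is divisible by 8)
Negate P: not (k is divisible by 64)

If not (k is divisible by 8), then not (k is divisible by 64).


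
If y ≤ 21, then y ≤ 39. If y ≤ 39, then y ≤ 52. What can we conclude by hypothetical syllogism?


Hypothetical syllogism: P → Q, Q → R ⊢ P → R
Premise 1: y ≤ 21 → y ≤ 39
Premise 2: y ≤ 39 → y ≤ 52
Chain the implications: the middle term (y ≤ 39) links the two.
Conclusion: If y ≤ 21, then y ≤ 52.

If y ≤ 21, then y ≤ 52.


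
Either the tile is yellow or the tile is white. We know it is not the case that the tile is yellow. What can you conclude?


Disjunctive syllogism: P ∨ Q, ¬P ⊢ Q
Disjunction: the tile is yellow ∨ the tile is white
We know it is not the case that the tile is yellow.
By disjunctive syllogism, the other disjunct must be true.

The tile is white


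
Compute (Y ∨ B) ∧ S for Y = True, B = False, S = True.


Y = True, B = False, S = True
Step 1: Y ∨ B = True OR False = True
Step 2: True ∧ S = True AND True = True
OR is true when at least one operand is true; AND requires both.

True


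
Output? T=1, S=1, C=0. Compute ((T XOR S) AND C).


T XOR S = 1^1 = 0
0 AND 0 = 0

0


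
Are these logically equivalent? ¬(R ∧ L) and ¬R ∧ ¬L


Expression 1: ¬(R ∧ L)
Expression 2: ¬R ∧ ¬L
Truth table (R L | Expr1 Expr2):
  T T |   F     F
  T F |   T     F   ← differ
  F T |   T     F   ← differ
  F F |   T     T
Counterexample: R=T, L=F gives Expr1 = T but Expr2 = F, so the expressions are NOT logically equivalent.

No


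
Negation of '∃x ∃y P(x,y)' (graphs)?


Original: ∃x ∃y P(x,y)
Rule: ¬∀→∃, ¬∃→∀, negate predicate.
Negation: ∀x ∀y ¬P(x,y)

∀x ∀y ¬P(x,y)


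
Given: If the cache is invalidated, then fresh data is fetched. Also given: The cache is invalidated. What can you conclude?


Modus ponens: P → Q, P ⊢ Q
P: the cache is invalidated
Q: fresh data is fetched
We have P → Q and P is true.
By modus ponens, Q must be true.

Fresh data is fetched


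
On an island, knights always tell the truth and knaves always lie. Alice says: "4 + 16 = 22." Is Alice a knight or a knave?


Statement: "4 + 16 = 22."
Actual: 4 + 16 = 20
Claimed: 22
Statement is FALSE → Alice lies → Knave

Knave


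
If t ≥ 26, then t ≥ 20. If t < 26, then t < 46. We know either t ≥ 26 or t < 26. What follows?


Constructive dilemma: (P → Q) ∧ (R → S), P ∨ R ⊢ Q ∨ S
Premise 1: t ≥ 26 → t ≥ 20
Premise 2: t < 26 → t < 46
Premise 3: t ≥ 26 ∨ t < 26
Case 1: Assuming t ≥ 26, then by Premise 1, t ≥ 20.
Case 2: Assuming t < 26, then by Premise 2, t < 46.
Since one of t ≥ 26 or t < 26 must hold, we get t ≥ 20 or t < 46.

t ≥ 20 or t < 46.


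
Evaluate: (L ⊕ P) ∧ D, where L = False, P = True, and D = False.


L = False, P = True, D = False
Step 1: L ⊕ P = False XOR True = True
Step 2: True ∧ D = True AND False = False
XOR true when exactly one of L,P is true; then AND with D.

False


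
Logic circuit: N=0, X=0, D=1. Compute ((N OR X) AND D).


N OR X = 0|0 = 0
0 AND 1 = 0

0


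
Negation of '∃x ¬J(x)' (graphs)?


Original: ∃x ¬J(x)
Rule: ¬∀→∃, ¬∃→∀, negate predicate.
Negation: ∀x J(x)

∀x J(x)


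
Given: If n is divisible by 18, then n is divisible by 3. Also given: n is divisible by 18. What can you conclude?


Modus ponens: P → Q, P ⊢ Q
P: n is divisible by 18
Q: n is divisible by 3
We have P → Q and P is true.
By modus ponens, Q must be true.

n is divisible by 3


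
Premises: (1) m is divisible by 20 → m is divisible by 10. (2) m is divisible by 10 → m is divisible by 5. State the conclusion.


Hypothetical syllogism: P → Q, Q → R ⊢ P → R
Premise 1: m is divisible by 20 → m is divisible by 10
Premise 2: m is divisible by 10 → m is divisible by 5
Chain the implications: the middle term (m is divisible by 10) links the two.
Conclusion: If m is divisible by 20, then m is divisible by 5.

If m is divisible by 20, then m is divisible by 5.


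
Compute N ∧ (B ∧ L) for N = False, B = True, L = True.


N = False, B = True, L = True
Step 1: B ∧ L = True AND True = True
Step 2: N ∧ True = False AND True = False
AND is true only when ALL operands are true.

False


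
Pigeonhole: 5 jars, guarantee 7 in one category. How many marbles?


Pigeonhole: to guarantee k in one of n categories, need (k-1)×n + 1.
k = 7, n = 5
Minimum = (7-1) × 5 + 1 = 6 × 5 + 1

31


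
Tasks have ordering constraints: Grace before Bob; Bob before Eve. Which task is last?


Constraints: Grace before Bob; Bob before Eve
The last task can have nothing scheduled after it, so it must never appear on the left of a 'before'.
Tasks appearing before some other task: Grace, Bob.
The only task not in that list is Eve → it is last.

Eve


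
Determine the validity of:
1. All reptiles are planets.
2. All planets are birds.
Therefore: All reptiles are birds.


Premise 1: All reptiles are planets.
Premise 2: All planets are birds.
Conclusion: All reptiles are birds.
Barbara syllogism (AAA-1): All A are B, All B are C → All A are C.
Middle term (planets) distributed in premise 2.

Valid


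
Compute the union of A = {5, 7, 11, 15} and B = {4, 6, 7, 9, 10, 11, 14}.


A = {5, 7, 11, 15}
B = {4, 6, 7, 9, 10, 11, 14}
Operation: union
All elements combined: 4, 5, 6, 7, 9, 10, 11, 14, 15

{4, 5, 6, 7, 9, 10, 11, 14, 15}


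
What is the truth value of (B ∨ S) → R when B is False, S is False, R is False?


B = False, S = False, R = False
Step 1: B ∨ S = False OR False = False
Step 2: (False) → R: false only when antecedent=True and R=False.
Result: True

True


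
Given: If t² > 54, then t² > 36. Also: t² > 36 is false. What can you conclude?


Modus tollens: P → Q, ¬Q ⊢ ¬P
P: t² > 54
Q: t² > 36
We have P → Q and Q is false.
By modus tollens, P must be false.

It is not the case that t² > 54


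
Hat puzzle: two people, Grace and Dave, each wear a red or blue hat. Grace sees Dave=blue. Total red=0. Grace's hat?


Total red = 0, Dave = blue
Red accounted for: 0
Remaining for Grace: 0
Grace's hat is blue.

blue


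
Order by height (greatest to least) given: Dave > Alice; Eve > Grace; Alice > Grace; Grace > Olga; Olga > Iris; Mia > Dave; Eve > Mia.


Constraints: Dave > Alice; Eve > Grace; Alice > Grace; Grace > Olga; Olga > Iris; Mia > Dave; Eve > Mia
Method: at each step, the next-highest is the one remaining person who never appears on the smaller side of a constraint between remaining people.
  Step 1: remaining {Alice, Iris, Eve, Olga, Dave, Mia, Grace}; on the smaller side: {Alice, Iris, Olga, Dave, Mia, Grace} → Eve is next (Eve > Grace; Eve > Mia).
  Step 2: remaining {Alice, Iris, Olga, Dave, Mia, Grace}; on the smaller side: {Alice, Iris, Olga, Dave, Grace} → Mia is next (Mia > Dave).
  Step 3: remaining {Alice, Iris, Olga, Dave, Grace}; on the smaller side: {Alice, Iris, Olga, Grace} → Dave is next (Dave > Alice).
  Step 4: remaining {Alice, Iris, Olga, Grace}; on the smaller side: {Iris, Olga, Grace} → Alice is next (Alice > Grace).
  Step 5: remaining {Iris, Olga, Grace}; on the smaller side: {Iris, Olga} → Grace is next (Grace > Olga).
  Step 6: remaining {Iris, Olga}; on the smaller side: {Iris} → Olga is next (Olga > Iris).
  Step 7: only Iris remains → lowest.
Final ranking (highest to lowest):

Eve > Mia > Dave > Alice > Grace > Olga > Iris


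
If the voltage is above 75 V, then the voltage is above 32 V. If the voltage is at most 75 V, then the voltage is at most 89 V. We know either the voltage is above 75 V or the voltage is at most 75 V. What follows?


Constructive dilemma: (P → Q) ∧ (R → S), P ∨ R ⊢ Q ∨ S
Premise 1: the voltage is above 75 V → the voltage is above 32 V
Premise 2: the voltage is at most 75 V → the voltage is at most 89 V
Premise 3: the voltage is above 75 V ∨ the voltage is at most 75 V
Case 1: Assuming the voltage is above 75 V, then by Premise 1, the voltage is above 32 V.
Case 2: Assuming the voltage is at most 75 V, then by Premise 2, the voltage is at most 89 V.
Since one of the voltage is above 75 V or the voltage is at most 75 V must hold, we get the voltage is above 32 V or the voltage is at most 89 V.

The voltage is above 32 V or the voltage is at most 89 V.


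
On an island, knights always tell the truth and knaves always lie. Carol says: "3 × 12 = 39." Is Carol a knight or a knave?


Statement: "3 × 12 = 39."
Actual: 3 × 12 = 36
Claimed: 39
Statement is FALSE → Carol lies → Knave

Knave


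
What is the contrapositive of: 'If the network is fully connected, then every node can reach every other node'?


Original: If the network is fully connected, then every node can reach every other node
Contrapositive: If ¬Q, then ¬P
Negate Q: not (every node can reach every other node)
Negate P: not (the network is fully connected)

If not (every node can reach every other node), then not (the network is fully connected).


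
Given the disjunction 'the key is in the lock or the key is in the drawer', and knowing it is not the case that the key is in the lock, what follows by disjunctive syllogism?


Disjunctive syllogism: P ∨ Q, ¬P ⊢ Q
Disjunction: the key is in the lock ∨ the key is in the drawer
We know it is not the case that the key is in the lock.
By disjunctive syllogism, the other disjunct must be true.

The key is in the drawer


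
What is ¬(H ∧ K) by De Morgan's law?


De Morgan's law: ¬(P ∧ Q) ≡ ¬P ∨ ¬Q
¬(H ∧ K) = ¬H ∨ ¬K

¬H ∨ ¬K


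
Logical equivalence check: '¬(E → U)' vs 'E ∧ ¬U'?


Expression 1: ¬(E → U)
Expression 2: E ∧ ¬U
Truth table (E U | Expr1 Expr2):
  T T |   F     F
  T F |   T     T
  F T |   F     F
  F F |   F     F
All 4 rows agree, so the expressions are logically equivalent.

Yes


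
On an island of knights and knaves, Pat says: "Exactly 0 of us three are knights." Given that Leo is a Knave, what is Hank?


Pat claims exactly 0 knights among Pat, Leo, Hank.
Given: Leo is a Knave.

Case 1: Pat is a Knight (tells truth)
  Then exactly 0 of the three are knights.
  Counting Pat, Leo: 1 knight(s) so far. Need -1 more → impossible.
Case 2: Pat is a Knave (lies)
  Then the count is NOT 0.
  If Hank = Knave, count = 0 = 0 → claim would be true, contradicts lie.
  If Hank = Knight, count = 1 ≠ 0 → lie confirmed ✓

Hank is a Knight.

Knight


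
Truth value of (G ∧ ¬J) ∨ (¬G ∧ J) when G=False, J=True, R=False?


G = False, J = True, R = False
Expression: (G ∧ ¬J) ∨ (¬G ∧ J)
Step 1: ¬J = NOT True = False
Step 2: G ∧ ¬J = False AND False = False
Step 3: ¬G = NOT False = True
Step 4: ¬G ∧ J = True AND True = True
Step 5: (False) ∨ (True) = False OR True = True

True


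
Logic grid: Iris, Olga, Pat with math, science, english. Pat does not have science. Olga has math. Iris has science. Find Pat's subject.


From clues:
  Olga → math
  Iris → science
By elimination, Pat gets the remaining.

english


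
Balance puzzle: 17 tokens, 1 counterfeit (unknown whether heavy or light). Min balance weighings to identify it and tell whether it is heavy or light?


Let n = 17. 34 possibilities (n tokens × lighter/heavier); each weighing has 3 outcomes.
Bound for k weighings: say the first weighing puts j tokens on each pan. If it tips, the 2j weighed tokens remain suspects (each with a known direction) and k-1 weighings give 3^(k-1) outcomes; 3^(k-1) is odd, so 2j ≤ 3^(k-1) - 1. If it balances, the n - 2j unweighed tokens remain with direction unknown: 2(n - 2j) ≤ 3^(k-1) - 1 by the same parity argument. Adding, n ≤ (3^(k-1) - 1) + (3^(k-1) - 1)/2 = (3^k - 3)/2, and the classical three-group strategy achieves this (3 tokens in 2 weighings, 12 in 3, 39 in 4, 120 in 5).
So we need the smallest k with (3^k - 3)/2 ≥ 17.
k = 3: (3^3 - 3)/2 = 12 < 17 ✗
k = 4: (3^4 - 3)/2 = 39 ≥ 17 ✓

4


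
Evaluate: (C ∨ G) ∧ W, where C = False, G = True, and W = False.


C = False, G = True, W = False
Step 1: C ∨ G = False OR True = True
Step 2: True ∧ W = True AND False = False
OR is true when at least one operand is true; AND requires both.

False


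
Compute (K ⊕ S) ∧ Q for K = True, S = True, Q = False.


K = True, S = True, Q = False
Step 1: K ⊕ S = True XOR True = False
Step 2: False ∧ Q = False AND False = False
XOR true when exactly one of K,S is true; then AND with Q.

False


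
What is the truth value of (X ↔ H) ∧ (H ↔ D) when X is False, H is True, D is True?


X = False, H = True, D = True
Step 1: X ↔ H is true when X and H have the same value. Result: False
Step 2: H ↔ D is true when H and D have the same value. Result: True
Step 3: False ∧ True = False

False


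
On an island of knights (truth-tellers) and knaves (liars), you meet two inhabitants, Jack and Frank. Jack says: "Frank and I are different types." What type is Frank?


Jack says: "Frank and I are different types."
Case 1: Jack is a Knight (truth-teller)
  Statement is true → they ARE different → Frank is a Knave
Case 2: Jack is a Knave (liar)
  Statement is false → they are NOT different → Frank is a Knave
In both cases, Frank is a Knave.

Knave


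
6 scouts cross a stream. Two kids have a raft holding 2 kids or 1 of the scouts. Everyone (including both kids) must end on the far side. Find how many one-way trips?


Per crossing of one of the scouts: kids→, one←, one of the scouts→, one← = 4 trips
6 × 4 = 24, + 1 final kids→ = 25
Minimum trips = 25

25


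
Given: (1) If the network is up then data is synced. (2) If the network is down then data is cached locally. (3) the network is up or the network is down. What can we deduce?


Constructive dilemma: (P → Q) ∧ (R → S), P ∨ R ⊢ Q ∨ S
Premise 1: the network is up → data is synced
Premise 2: the network is down → data is cached locally
Premise 3: the network is up ∨ the network is down
Case 1: Assuming the network is up, then by Premise 1, data is synced.
Case 2: Assuming the network is down, then by Premise 2, data is cached locally.
Since one of the network is up or the network is down must hold, we get data is synced or data is cached locally.

Data is synced or data is cached locally.


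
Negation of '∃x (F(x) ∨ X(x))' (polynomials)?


Original: ∃x (F(x) ∨ X(x))
Rule: ¬∀→∃, ¬∃→∀, negate predicate.
Negation: ∀x (¬F(x) ∧ ¬X(x))

∀x (¬F(x) ∧ ¬X(x))


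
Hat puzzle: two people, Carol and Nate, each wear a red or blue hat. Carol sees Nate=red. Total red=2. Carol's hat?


Total red = 2, Nate = red
Red accounted for: 1
Remaining for Carol: 1
Carol's hat is red.

red


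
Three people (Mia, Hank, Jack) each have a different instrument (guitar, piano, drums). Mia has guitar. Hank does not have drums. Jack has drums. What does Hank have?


From clues:
  Jack → drums
  Mia → guitar
By elimination, Hank gets the remaining.

piano


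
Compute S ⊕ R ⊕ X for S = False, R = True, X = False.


S = False, R = True, X = False
Step 1: S ⊕ R = False XOR True = True
Step 2: True ⊕ X = True XOR False = True
XOR is true when an odd number of operands are true.

True


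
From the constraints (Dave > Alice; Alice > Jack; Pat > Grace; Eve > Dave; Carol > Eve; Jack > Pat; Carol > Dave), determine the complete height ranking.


Constraints: Dave > Alice; Alice > Jack; Pat > Grace; Eve > Dave; Carol > Eve; Jack > Pat; Carol > Dave
Method: at each step, the next-highest is the one remaining person who never appears on the smaller side of a constraint between remaining people.
  Step 1: remaining {Alice, Grace, Pat, Jack, Eve, Carol, Dave}; on the smaller side: {Alice, Grace, Pat, Jack, Eve, Dave} → Carol is next (Carol > Eve; Carol > Dave).
  Step 2: remaining {Alice, Grace, Pat, Jack, Eve, Dave}; on the smaller side: {Alice, Grace, Pat, Jack, Dave} → Eve is next (Eve > Dave).
  Step 3: remaining {Alice, Grace, Pat, Jack, Dave}; on the smaller side: {Alice, Grace, Pat, Jack} → Dave is next (Dave > Alice).
  Step 4: remaining {Alice, Grace, Pat, Jack}; on the smaller side: {Grace, Pat, Jack} → Alice is next (Alice > Jack).
  Step 5: remaining {Grace, Pat, Jack}; on the smaller side: {Grace, Pat} → Jack is next (Jack > Pat).
  Step 6: remaining {Grace, Pat}; on the smaller side: {Grace} → Pat is next (Pat > Grace).
  Step 7: only Grace remains → lowest.
Final ranking (highest to lowest):

Carol > Eve > Dave > Alice > Jack > Pat > Grace


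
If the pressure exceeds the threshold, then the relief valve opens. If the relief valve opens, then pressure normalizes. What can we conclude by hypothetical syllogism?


Hypothetical syllogism: P → Q, Q → R ⊢ P → R
Premise 1: the pressure exceeds the threshold → the relief valve opens
Premise 2: the relief valve opens → pressure normalizes
Chain the implications: the middle term (the relief valve opens) links the two.
Conclusion: If the pressure exceeds the threshold, then pressure normalizes.

If the pressure exceeds the threshold, then pressure normalizes.


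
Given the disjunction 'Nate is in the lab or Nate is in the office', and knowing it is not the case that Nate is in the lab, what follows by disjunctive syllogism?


Disjunctive syllogism: P ∨ Q, ¬P ⊢ Q
Disjunction: Nate is in the lab ∨ Nate is in the office
We know it is not the case that Nate is in the lab.
By disjunctive syllogism, the other disjunct must be true.

Nate is in the office


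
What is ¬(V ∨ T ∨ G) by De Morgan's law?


De Morgan's law: ¬(P ∨ Q ∨ R) ≡ ¬P ∧ ¬Q ∧ ¬R
¬(V ∨ T ∨ G) = ¬V ∧ ¬T ∧ ¬G

¬V ∧ ¬T ∧ ¬G


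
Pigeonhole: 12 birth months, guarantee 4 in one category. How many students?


Pigeonhole: to guarantee k in one of n categories, need (k-1)×n + 1.
k = 4, n = 12
Minimum = (4-1) × 12 + 1 = 3 × 12 + 1

37


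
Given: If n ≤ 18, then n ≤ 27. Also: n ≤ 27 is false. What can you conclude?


Modus tollens: P → Q, ¬Q ⊢ ¬P
P: n ≤ 18
Q: n ≤ 27
We have P → Q and Q is false.
By modus tollens, P must be false.

It is not the case that n ≤ 18


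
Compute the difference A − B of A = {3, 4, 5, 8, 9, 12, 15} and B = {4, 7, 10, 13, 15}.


A = {3, 4, 5, 8, 9, 12, 15}
B = {4, 7, 10, 13, 15}
Operation: difference A − B
In A but not B: 3, 5, 8, 9, 12

{3, 5, 8, 9, 12}


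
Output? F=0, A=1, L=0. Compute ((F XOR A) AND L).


F XOR A = 0^1 = 1
1 AND 0 = 0

0


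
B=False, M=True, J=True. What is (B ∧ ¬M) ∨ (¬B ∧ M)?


B = False, M = True, J = True
Expression: (B ∧ ¬M) ∨ (¬B ∧ M)
Step 1: ¬M = NOT True = False
Step 2: B ∧ ¬M = False AND False = False
Step 3: ¬B = NOT False = True
Step 4: ¬B ∧ M = True AND True = True
Step 5: (False) ∨ (True) = False OR True = True

True


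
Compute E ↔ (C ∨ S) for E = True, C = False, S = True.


E = True, C = False, S = True
Step 1: C ∨ S = False OR True = True
Step 2: E ↔ (True): true when both sides have same truth value.
Result: True ↔ True = True

True


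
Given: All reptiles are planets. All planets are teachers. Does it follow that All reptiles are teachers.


Premise 1: All reptiles are planets.
Premise 2: All planets are teachers.
Conclusion: All reptiles are teachers.
Barbara syllogism (AAA-1): All A are B, All B are C → All A are C.
Middle term (planets) distributed in premise 2.

Valid


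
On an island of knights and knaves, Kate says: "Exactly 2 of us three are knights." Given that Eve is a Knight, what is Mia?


Kate claims exactly 2 knights among Kate, Eve, Mia.
Given: Eve is a Knight.

Case 1: Kate is a Knight (tells truth)
  Then exactly 2 of the three are knights.
  Counting Kate, Eve: 2 knight(s) so far. Need 0 more → Mia = Knave.
Case 2: Kate is a Knave (lies)
  Then the count is NOT 2.
  If Mia = Knight, count = 2 = 2 → claim would be true, contradicts lie.
  If Mia = Knave, count = 1 ≠ 2 → lie confirmed ✓

Mia is a Knave.

Knave


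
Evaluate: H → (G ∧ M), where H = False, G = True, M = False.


H = False, G = True, M = False
Step 1: G ∧ M = True AND False = False
Step 2: H → (False): false only when H=True and consequent=False.
Result: True

True


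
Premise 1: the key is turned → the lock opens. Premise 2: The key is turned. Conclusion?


Modus ponens: P → Q, P ⊢ Q
P: the key is turned
Q: the lock opens
We have P → Q and P is true.
By modus ponens, Q must be true.

The lock opens


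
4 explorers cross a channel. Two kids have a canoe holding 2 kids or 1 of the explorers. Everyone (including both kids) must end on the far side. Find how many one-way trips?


Per crossing of one of the explorers: kids→, one←, one of the explorers→, one← = 4 trips
4 × 4 = 16, + 1 final kids→ = 17
Minimum trips = 17

17


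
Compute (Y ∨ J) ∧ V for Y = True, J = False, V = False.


Y = True, J = False, V = False
Step 1: Y ∨ J = True OR False = True
Step 2: True ∧ V = True AND False = False
OR is true when at least one operand is true; AND requires both.

False


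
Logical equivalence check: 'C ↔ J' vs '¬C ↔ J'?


Expression 1: C ↔ J
Expression 2: ¬C ↔ J
Truth table (C J | Expr1 Expr2):
  T T |   T     F   ← differ
  T F |   F     T   ← differ
  F T |   F     T   ← differ
  F F |   T     F   ← differ
Counterexample: C=T, J=T gives Expr1 = T but Expr2 = F, so the expressions are NOT logically equivalent.

No


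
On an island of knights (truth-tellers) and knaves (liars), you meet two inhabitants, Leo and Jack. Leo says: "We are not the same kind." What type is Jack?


Leo says: "We are not the same kind."
Case 1: Leo is a Knight (truth-teller)
  Statement is true → they ARE different → Jack is a Knave
Case 2: Leo is a Knave (liar)
  Statement is false → they are NOT different → Jack is a Knave
In both cases, Jack is a Knave.

Knave


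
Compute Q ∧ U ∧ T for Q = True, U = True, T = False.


Q = True, U = True, T = False
Step 1: Q ∧ U = True AND True = True
Step 2: (True) ∧ T = (True) AND False = False
AND is true only when ALL operands are true.

False


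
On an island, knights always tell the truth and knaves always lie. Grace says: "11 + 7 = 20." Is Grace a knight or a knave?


Statement: "11 + 7 = 20."
Actual: 11 + 7 = 18
Claimed: 20
Statement is FALSE → Grace lies → Knave

Knave


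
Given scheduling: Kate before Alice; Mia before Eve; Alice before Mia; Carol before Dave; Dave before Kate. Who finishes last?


Constraints: Kate before Alice; Mia before Eve; Alice before Mia; Carol before Dave; Dave before Kate
The last task can have nothing scheduled after it, so it must never appear on the left of a 'before'.
Tasks appearing before some other task: Kate, Mia, Alice, Carol, Dave.
The only task not in that list is Eve → it is last.

Eve


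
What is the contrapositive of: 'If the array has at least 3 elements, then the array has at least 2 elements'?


Original: If the array has at least 3 elements, then the array has at least 2 elements
Contrapositive: If ¬Q, then ¬P
Negate Q: not (the array has at least 2 elements)
Negate P: not (the array has at least 3 elements)

If not (the array has at least 2 elements), then not (the array has at least 3 elements).


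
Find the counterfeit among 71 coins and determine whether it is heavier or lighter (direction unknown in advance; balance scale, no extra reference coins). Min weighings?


Let n = 71. 142 possibilities (n coins × lighter/heavier); each weighing has 3 outcomes.
Bound for k weighings: say the first weighing puts j coins on each pan. If it tips, the 2j weighed coins remain suspects (each with a known direction) and k-1 weighings give 3^(k-1) outcomes; 3^(k-1) is odd, so 2j ≤ 3^(k-1) - 1. If it balances, the n - 2j unweighed coins remain with direction unknown: 2(n - 2j) ≤ 3^(k-1) - 1 by the same parity argument. Adding, n ≤ (3^(k-1) - 1) + (3^(k-1) - 1)/2 = (3^k - 3)/2, and the classical three-group strategy achieves this (3 coins in 2 weighings, 12 in 3, 39 in 4, 120 in 5).
So we need the smallest k with (3^k - 3)/2 ≥ 71.
k = 4: (3^4 - 3)/2 = 39 < 71 ✗
k = 5: (3^5 - 3)/2 = 120 ≥ 71 ✓

5


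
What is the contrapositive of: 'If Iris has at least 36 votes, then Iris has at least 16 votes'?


Original: If Iris has at least 36 votes, then Iris has at least 16 votes
Contrapositive: If ¬Q, then ¬P
Negate Q: not (Iris has at least 16 votes)
Negate P: not (Iris has at least 36 votes)

If not (Iris has at least 16 votes), then not (Iris has at least 36 votes).


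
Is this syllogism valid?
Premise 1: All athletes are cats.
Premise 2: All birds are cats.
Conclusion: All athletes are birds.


Premise 1: All athletes are cats.
Premise 2: All birds are cats.
Conclusion: All athletes are birds.
Fallacy: undistributed middle. cats is predicate in both.
Counterexample: athletes and birds could be disjoint subsets of cats.

Invalid


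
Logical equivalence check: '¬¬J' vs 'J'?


Expression 1: ¬¬J
Expression 2: J
Truth table (J | Expr1 Expr2):
  T |   T     T
  F |   F     F
All 2 rows agree, so the expressions are logically equivalent.

Yes


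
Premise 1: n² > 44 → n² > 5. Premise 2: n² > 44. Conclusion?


Modus ponens: P → Q, P ⊢ Q
P: n² > 44
Q: n² > 5
We have P → Q and P is true.
By modus ponens, Q must be true.

n² > 5


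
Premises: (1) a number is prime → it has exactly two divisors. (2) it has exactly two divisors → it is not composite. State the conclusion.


Hypothetical syllogism: P → Q, Q → R ⊢ P → R
Premise 1: a number is prime → it has exactly two divisors
Premise 2: it has exactly two divisors → it is not composite
Chain the implications: the middle term (it has exactly two divisors) links the two.
Conclusion: If a number is prime, then it is not composite.

If a number is prime, then it is not composite.


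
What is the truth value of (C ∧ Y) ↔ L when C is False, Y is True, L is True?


C = False, Y = True, L = True
Step 1: C ∧ Y = False AND True = False
Step 2: (False) ↔ L: true when both sides have same truth value.
Result: False ↔ True = False

False


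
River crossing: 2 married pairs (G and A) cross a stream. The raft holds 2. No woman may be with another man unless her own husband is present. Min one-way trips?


Label couples G and A.
1. WG+WA → (far: WG,WA; near: HG,HA)
2. WG ←   (far: WA; near: HG,HA,WG)
3. HG+HA → (far: HG,HA,WA; near: WG)
4. HG ←   (far: HA,WA; near: HG,WG)  — HG returns, since WG is alone on near bank
5. HG+WG → (far: all four; near: empty)
Every state respects the constraint.
Minimum trips = 5

5


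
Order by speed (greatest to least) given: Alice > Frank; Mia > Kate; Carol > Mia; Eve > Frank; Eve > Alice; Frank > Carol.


Constraints: Alice > Frank; Mia > Kate; Carol > Mia; Eve > Frank; Eve > Alice; Frank > Carol
Method: at each step, the next-highest is the one remaining person who never appears on the smaller side of a constraint between remaining people.
  Step 1: remaining {Alice, Eve, Frank, Carol, Kate, Mia}; on the smaller side: {Alice, Frank, Carol, Kate, Mia} → Eve is next (Eve > Frank; Eve > Alice).
  Step 2: remaining {Alice, Frank, Carol, Kate, Mia}; on the smaller side: {Frank, Carol, Kate, Mia} → Alice is next (Alice > Frank).
  Step 3: remaining {Frank, Carol, Kate, Mia}; on the smaller side: {Carol, Kate, Mia} → Frank is next (Frank > Carol).
  Step 4: remaining {Carol, Kate, Mia}; on the smaller side: {Kate, Mia} → Carol is next (Carol > Mia).
  Step 5: remaining {Kate, Mia}; on the smaller side: {Kate} → Mia is next (Mia > Kate).
  Step 6: only Kate remains → lowest.
Final ranking (highest to lowest):

Eve > Alice > Frank > Carol > Mia > Kate


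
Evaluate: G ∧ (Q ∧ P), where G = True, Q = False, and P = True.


G = True, Q = False, P = True
Step 1: Q ∧ P = False AND True = False
Step 2: G ∧ False = True AND False = False
AND is true only when ALL operands are true.

False


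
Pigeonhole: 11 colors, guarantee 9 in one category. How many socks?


Pigeonhole: to guarantee k in one of n categories, need (k-1)×n + 1.
k = 9, n = 11
Minimum = (9-1) × 11 + 1 = 8 × 11 + 1

89


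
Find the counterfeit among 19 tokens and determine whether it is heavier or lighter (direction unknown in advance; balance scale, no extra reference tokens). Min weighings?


Let n = 19. 38 possibilities (n tokens × lighter/heavier); each weighing has 3 outcomes.
Bound for k weighings: say the first weighing puts j tokens on each pan. If it tips, the 2j weighed tokens remain suspects (each with a known direction) and k-1 weighings give 3^(k-1) outcomes; 3^(k-1) is odd, so 2j ≤ 3^(k-1) - 1. If it balances, the n - 2j unweighed tokens remain with direction unknown: 2(n - 2j) ≤ 3^(k-1) - 1 by the same parity argument. Adding, n ≤ (3^(k-1) - 1) + (3^(k-1) - 1)/2 = (3^k - 3)/2, and the classical three-group strategy achieves this (3 tokens in 2 weighings, 12 in 3, 39 in 4, 120 in 5).
So we need the smallest k with (3^k - 3)/2 ≥ 19.
k = 3: (3^3 - 3)/2 = 12 < 19 ✗
k = 4: (3^4 - 3)/2 = 39 ≥ 19 ✓

4


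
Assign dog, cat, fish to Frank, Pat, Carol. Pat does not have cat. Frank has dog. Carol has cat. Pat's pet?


From clues:
  Carol → cat
  Frank → dog
By elimination, Pat gets the remaining.

fish


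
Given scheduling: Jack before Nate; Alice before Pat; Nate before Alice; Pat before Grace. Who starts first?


Constraints: Jack before Nate; Alice before Pat; Nate before Alice; Pat before Grace
The first task can have nothing scheduled before it, so it must never appear on the right of a 'before'.
Tasks appearing after some 'before': Nate, Pat, Alice, Grace.
The only task not in that list is Jack → it is first.

Jack


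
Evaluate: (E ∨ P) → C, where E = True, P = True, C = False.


E = True, P = True, C = False
Step 1: E ∨ P = True OR True = True
Step 2: (True) → C: false only when antecedent=True and C=False.
Result: False

False


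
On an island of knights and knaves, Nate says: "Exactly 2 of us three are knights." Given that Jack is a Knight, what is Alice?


Nate claims exactly 2 knights among Nate, Jack, Alice.
Given: Jack is a Knight.

Case 1: Nate is a Knight (tells truth)
  Then exactly 2 of the three are knights.
  Counting Nate, Jack: 2 knight(s) so far. Need 0 more → Alice = Knave.
Case 2: Nate is a Knave (lies)
  Then the count is NOT 2.
  If Alice = Knight, count = 2 = 2 → claim would be true, contradicts lie.
  If Alice = Knave, count = 1 ≠ 2 → lie confirmed ✓

Alice is a Knave.

Knave


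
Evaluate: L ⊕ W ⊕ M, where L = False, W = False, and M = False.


L = False, W = False, M = False
Step 1: L ⊕ W = False XOR False = False
Step 2: False ⊕ M = False XOR False = False
XOR is true when an odd number of operands are true.

False


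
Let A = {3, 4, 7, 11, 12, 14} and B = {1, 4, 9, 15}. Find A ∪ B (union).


A = {3, 4, 7, 11, 12, 14}
B = {1, 4, 9, 15}
Operation: union
All elements combined: 1, 3, 4, 7, 9, 11, 12, 14, 15

{1, 3, 4, 7, 9, 11, 12, 14, 15}


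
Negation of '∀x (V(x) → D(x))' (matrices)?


Original: ∀x (V(x) → D(x))
Rule: ¬∀→∃, ¬∃→∀, negate predicate.
Negation: ∃x (V(x) ∧ ¬D(x))

∃x (V(x) ∧ ¬D(x))


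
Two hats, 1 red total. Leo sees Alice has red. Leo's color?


Total red = 1, Alice = red
Red accounted for: 1
Remaining for Leo: 0
Leo's hat is blue.

blue


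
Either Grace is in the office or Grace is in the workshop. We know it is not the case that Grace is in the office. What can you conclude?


Disjunctive syllogism: P ∨ Q, ¬P ⊢ Q
Disjunction: Grace is in the office ∨ Grace is in the workshop
We know it is not the case that Grace is in the office.
By disjunctive syllogism, the other disjunct must be true.

Grace is in the workshop


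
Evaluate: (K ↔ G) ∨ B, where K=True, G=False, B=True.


K = True, G = False, B = True
Expression: (K ↔ G) ∨ B
Step 1: K ↔ G = (True iff False) (true when values match) = False
Step 2: (False) ∨ B = False OR True = True

True


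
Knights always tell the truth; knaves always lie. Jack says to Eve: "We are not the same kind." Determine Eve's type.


Jack says: "We are not the same kind."
Case 1: Jack is a Knight (truth-teller)
  Statement is true → they ARE different → Eve is a Knave
Case 2: Jack is a Knave (liar)
  Statement is false → they are NOT different → Eve is a Knave
In both cases, Eve is a Knave.

Knave


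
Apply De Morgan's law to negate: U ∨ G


De Morgan's law: ¬(P ∨ Q) ≡ ¬P ∧ ¬Q
¬(U ∨ G) = ¬U ∧ ¬G

¬U ∧ ¬G


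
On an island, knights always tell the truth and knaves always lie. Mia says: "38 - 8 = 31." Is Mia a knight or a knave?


Statement: "38 - 8 = 31."
Actual: 38 - 8 = 30
Claimed: 31
Statement is FALSE → Mia lies → Knave

Knave


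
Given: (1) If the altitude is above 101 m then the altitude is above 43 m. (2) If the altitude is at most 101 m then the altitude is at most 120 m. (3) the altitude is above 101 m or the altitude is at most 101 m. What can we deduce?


Constructive dilemma: (P → Q) ∧ (R → S), P ∨ R ⊢ Q ∨ S
Premise 1: the altitude is above 101 m → the altitude is above 43 m
Premise 2: the altitude is at most 101 m → the altitude is at most 120 m
Premise 3: the altitude is above 101 m ∨ the altitude is at most 101 m
Case 1: Assuming the altitude is above 101 m, then by Premise 1, the altitude is above 43 m.
Case 2: Assuming the altitude is at most 101 m, then by Premise 2, the altitude is at most 120 m.
Since one of the altitude is above 101 m or the altitude is at most 101 m must hold, we get the altitude is above 43 m or the altitude is at most 120 m.

The altitude is above 43 m or the altitude is at most 120 m.


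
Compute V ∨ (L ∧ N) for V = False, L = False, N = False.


V = False, L = False, N = False
Step 1: L ∧ N = False AND False = False
Step 2: V ∨ False = False OR False = False
AND evaluated first (higher precedence); then OR applied.

False


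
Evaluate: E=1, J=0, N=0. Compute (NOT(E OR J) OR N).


E OR J = 1
NOT(1) = 0
0 OR 0 = 0

0


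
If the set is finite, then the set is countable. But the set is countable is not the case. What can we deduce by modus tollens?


Modus tollens: P → Q, ¬Q ⊢ ¬P
P: the set is finite
Q: the set is countable
We have P → Q and Q is false.
By modus tollens, P must be false.

It is not the case that the set is finite


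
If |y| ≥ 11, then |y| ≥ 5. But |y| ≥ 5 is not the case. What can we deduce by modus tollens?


Modus tollens: P → Q, ¬Q ⊢ ¬P
P: |y| ≥ 11
Q: |y| ≥ 5
We have P → Q and Q is false.
By modus tollens, P must be false.

It is not the case that |y| ≥ 11


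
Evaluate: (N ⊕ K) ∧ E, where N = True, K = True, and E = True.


N = True, K = True, E = True
Step 1: N ⊕ K = True XOR True = False
Step 2: False ∧ E = False AND True = False
XOR true when exactly one of N,K is true; then AND with E.

False


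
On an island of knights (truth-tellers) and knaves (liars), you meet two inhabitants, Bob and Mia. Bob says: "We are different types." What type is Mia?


Bob says: "We are different types."
Case 1: Bob is a Knight (truth-teller)
  Statement is true → they ARE different → Mia is a Knave
Case 2: Bob is a Knave (liar)
  Statement is false → they are NOT different → Mia is a Knave
In both cases, Mia is a Knave.

Knave


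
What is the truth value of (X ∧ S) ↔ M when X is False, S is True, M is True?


X = False, S = True, M = True
Step 1: X ∧ S = False AND True = False
Step 2: (False) ↔ M: true when both sides have same truth value.
Result: False ↔ True = False

False


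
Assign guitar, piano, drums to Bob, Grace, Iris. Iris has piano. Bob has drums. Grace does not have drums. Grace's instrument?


From clues:
  Iris → piano
  Bob → drums
By elimination, Grace gets the remaining.

guitar


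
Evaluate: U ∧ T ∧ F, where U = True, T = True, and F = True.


U = True, T = True, F = True
Step 1: U ∧ T = True AND True = True
Step 2: (True) ∧ F = (True) AND True = True
AND is true only when ALL operands are true.

True


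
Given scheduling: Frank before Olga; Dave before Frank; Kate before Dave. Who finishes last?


Constraints: Frank before Olga; Dave before Frank; Kate before Dave
The last task can have nothing scheduled after it, so it must never appear on the left of a 'before'.
Tasks appearing before some other task: Frank, Dave, Kate.
The only task not in that list is Olga → it is last.

Olga


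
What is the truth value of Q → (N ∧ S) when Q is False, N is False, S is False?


Q = False, N = False, S = False
Step 1: N ∧ S = False AND False = False
Step 2: Q → (False): false only when Q=True and consequent=False.
Result: True

True


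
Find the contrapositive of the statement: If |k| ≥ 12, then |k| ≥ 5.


Original: If |k| ≥ 12, then |k| ≥ 5
Contrapositive: If ¬Q, then ¬P
Negate Q: not (|k| ≥ 5)
Negate P: not (|k| ≥ 12)

If not (|k| ≥ 5), then not (|k| ≥ 12).


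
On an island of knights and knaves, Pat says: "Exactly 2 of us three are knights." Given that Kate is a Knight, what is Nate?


Pat claims exactly 2 knights among Pat, Kate, Nate.
Given: Kate is a Knight.

Case 1: Pat is a Knight (tells truth)
  Then exactly 2 of the three are knights.
  Counting Pat, Kate: 2 knight(s) so far. Need 0 more → Nate = Knave.
Case 2: Pat is a Knave (lies)
  Then the count is NOT 2.
  If Nate = Knight, count = 2 = 2 → claim would be true, contradicts lie.
  If Nate = Knave, count = 1 ≠ 2 → lie confirmed ✓

Nate is a Knave.

Knave


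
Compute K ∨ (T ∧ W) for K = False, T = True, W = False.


K = False, T = True, W = False
Step 1: T ∧ W = True AND False = False
Step 2: K ∨ False = False OR False = False
AND evaluated first (higher precedence); then OR applied.

False


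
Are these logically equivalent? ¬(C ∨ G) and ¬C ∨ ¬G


Expression 1: ¬(C ∨ G)
Expression 2: ¬C ∨ ¬G
Truth table (C G | Expr1 Expr2):
  T T |   F     F
  T F |   F     T   ← differ
  F T |   F     T   ← differ
  F F |   T     T
Counterexample: C=T, G=F gives Expr1 = F but Expr2 = T, so the expressions are NOT logically equivalent.

No
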